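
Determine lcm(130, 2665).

gcd first: 2665 = 20·130 + 65; 130 = 2·65 + 0 → gcd = 65
lcm = 130·2665/gcd = 346450/65 = 5330

5330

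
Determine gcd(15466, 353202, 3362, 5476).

15466 = 2 · 11 · 19 · 37; 353202 = 2 · 3 · 37² · 43; 3362 = 2 · 41²; 5476 = 2² · 37²
gcd takes min exponent of each prime: 2 = 2

2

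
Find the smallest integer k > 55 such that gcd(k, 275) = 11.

275 = 11·25. Any k with gcd(k, 275) = 11 is a multiple of 11, say 11s, with s coprime to 25.
Need s > 55/11, so s ≥ 6. First s ≥ 6 with gcd(s, 25) = 1 is s = 6. Thus k = 11·6 = 66.

66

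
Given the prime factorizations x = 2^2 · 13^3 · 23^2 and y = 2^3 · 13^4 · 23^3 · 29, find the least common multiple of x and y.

max exponent per prime: 2^3 · 13^4 · 23^3 · 29 = 80620391384

80620391384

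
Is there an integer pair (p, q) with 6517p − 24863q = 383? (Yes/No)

Yes

By Bézout, 6517p − 24863q = 383 has integer solutions iff gcd(6517, 24863) | 383.
Euclid: 24863 = 3·6517 + 5312; 6517 = 1·5312 + 1205; 5312 = 4·1205 + 492; 1205 = 2·492 + 221; 492 = 2·221 + 50; 221 = 4·50 + 21; 50 = 2·21 + 8; 21 = 2·8 + 5; 8 = 1·5 + 3; 5 = 1·3 + 2; 3 = 1·2 + 1; 2 = 2·1 + 0. gcd = 1; 383 mod 1 = 0. Yes.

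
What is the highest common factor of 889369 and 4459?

Euclid: 889369 = 199·4459 + 2028; 4459 = 2·2028 + 403; 2028 = 5·403 + 13; 403 = 31·13 + 0. Last nonzero remainder: 13.

13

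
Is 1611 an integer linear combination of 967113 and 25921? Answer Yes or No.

gcd(967113, 25921): 967113 = 37·25921 + 8036; 25921 = 3·8036 + 1813; 8036 = 4·1813 + 784; 1813 = 2·784 + 245; 784 = 3·245 + 49; 245 = 5·49 + 0 → 49
49 does not divide 1611, so a solution does not exist.

No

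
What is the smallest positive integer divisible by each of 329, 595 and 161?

329 = 7 · 47; 595 = 5 · 7 · 17; 161 = 7 · 23
lcm takes max exponent of each prime: 5 · 7 · 17 · 23 · 47 = 643195

643195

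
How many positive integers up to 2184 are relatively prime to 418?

Prime factors of 418: 2, 11, 19. Count integers ≤ 2184 divisible by none of them.
By inclusion–exclusion: 2184 − ⌊2184/2⌋ − ⌊2184/11⌋ − ⌊2184/19⌋ + ⌊2184/22⌋ + ⌊2184/38⌋ + ⌊2184/209⌋ − ⌊2184/418⌋ = 941.

941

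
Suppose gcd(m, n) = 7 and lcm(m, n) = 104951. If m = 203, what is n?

Using mn = gcd(m,n)·lcm(m,n) = 7·104951 = 734657, we get n = 734657/203 = 3619.

3619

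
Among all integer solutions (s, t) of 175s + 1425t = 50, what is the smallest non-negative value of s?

41

Reduce mod 1425: 175s ≡ 50 (mod 1425). With g = gcd(175, 1425) = 25 dividing 50, divide through: 7s ≡ 2 (mod 57).
Since gcd(7, 57) = 1, s ≡ 2·(7)⁻¹ ≡ 41 (mod 57). Smallest non-negative: 41.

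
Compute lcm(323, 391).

323 = 17 · 19; 391 = 17 · 23
max exponents: 17 · 19 · 23 = 7429

7429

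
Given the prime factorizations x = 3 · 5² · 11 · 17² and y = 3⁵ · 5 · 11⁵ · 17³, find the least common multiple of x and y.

max exponent per prime: 3⁵ · 5² · 11⁵ · 17³ = 4806804645225

4806804645225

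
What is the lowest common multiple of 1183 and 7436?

52052

gcd first: 7436 = 6·1183 + 338; 1183 = 3·338 + 169; 338 = 2·169 + 0 → gcd = 169
lcm = 1183·7436/gcd = 8796788/169 = 52052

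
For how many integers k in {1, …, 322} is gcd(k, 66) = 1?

97

66 = 2·3·11. Inclusion–exclusion on these primes:
322 − ⌊322/2⌋ − ⌊322/3⌋ − ⌊322/11⌋ + ⌊322/6⌋ + ⌊322/22⌋ + ⌊322/33⌋ − ⌊322/66⌋ = 97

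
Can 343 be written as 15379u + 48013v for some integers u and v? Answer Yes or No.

By Bézout, 15379u + 48013v = 343 has integer solutions iff gcd(15379, 48013) | 343.
Euclid: 48013 = 3·15379 + 1876; 15379 = 8·1876 + 371; 1876 = 5·371 + 21; 371 = 17·21 + 14; 21 = 1·14 + 7; 14 = 2·7 + 0. gcd = 7; 343 mod 7 = 0. Yes.

Yes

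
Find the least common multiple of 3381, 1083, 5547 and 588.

lcm(3381, 1083) = 3381·1083/gcd = 3661623/3 = 1220541
lcm(1220541, 5547) = 1220541·5547/gcd = 6770340927/3 = 2256780309
lcm(2256780309, 588) = 2256780309·588/gcd = 1326986821692/147 = 9027121236

9027121236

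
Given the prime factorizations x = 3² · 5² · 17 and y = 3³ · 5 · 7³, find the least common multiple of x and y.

3935925

max exponent per prime: 3³ · 5² · 7³ · 17 = 3935925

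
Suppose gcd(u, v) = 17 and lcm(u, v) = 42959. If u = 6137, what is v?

u·v = gcd·lcm = 17·42959 = 730303, so v = 730303/6137 = 119.

119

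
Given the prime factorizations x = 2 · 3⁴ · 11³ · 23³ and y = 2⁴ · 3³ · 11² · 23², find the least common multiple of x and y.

20987782992

max exponent per prime: 2⁴ · 3⁴ · 11³ · 23³ = 20987782992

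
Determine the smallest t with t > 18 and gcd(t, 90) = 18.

90 = 18·5. Any t with gcd(t, 90) = 18 is a multiple of 18, say 18s, with s coprime to 5.
Need s > 18/18, so s ≥ 2. First s ≥ 2 with gcd(s, 5) = 1 is s = 2. Thus t = 18·2 = 36.

36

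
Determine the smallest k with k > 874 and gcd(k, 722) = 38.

gcd(k, 722) = 38 forces 38 | k; write k = 38s. Then gcd(38s, 38·19) = 38·gcd(s, 19), so need gcd(s, 19) = 1.
38s > 874 gives s ≥ 24. The least s ≥ 24 coprime to 19 is 24, so k = 38·24 = 912.

912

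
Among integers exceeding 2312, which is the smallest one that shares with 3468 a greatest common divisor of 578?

2890

gcd(x, 3468) = 578 forces 578 | x; write x = 578s. Then gcd(578s, 578·6) = 578·gcd(s, 6), so need gcd(s, 6) = 1.
578s > 2312 gives s ≥ 5. The least s ≥ 5 coprime to 6 is 5, so x = 578·5 = 2890.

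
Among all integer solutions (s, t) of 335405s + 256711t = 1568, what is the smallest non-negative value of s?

4965

gcd(335405, 256711) = 49 (Euclid: 335405 = 1·256711 + 78694; 256711 = 3·78694 + 20629; 78694 = 3·20629 + 16807; 20629 = 1·16807 + 3822; 16807 = 4·3822 + 1519; 3822 = 2·1519 + 784; 1519 = 1·784 + 735; 784 = 1·735 + 49; 735 = 15·49 + 0), and 49 | 1568.
Extended Euclid: 335405·(-336) + 256711·(439) = 49. Scale by 32: s₀ = -10752.
General solution s = s₀ + 5239k; reducing mod 5239 gives s = 4965 (and t = -6487).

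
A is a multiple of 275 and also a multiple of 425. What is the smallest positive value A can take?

gcd first: 425 = 1·275 + 150; 275 = 1·150 + 125; 150 = 1·125 + 25; 125 = 5·25 + 0 → gcd = 25
lcm = 275·425/gcd = 116875/25 = 4675

4675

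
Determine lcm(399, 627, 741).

57057

399 = 3 · 7 · 19; 627 = 3 · 11 · 19; 741 = 3 · 13 · 19
lcm takes max exponent of each prime: 3 · 7 · 11 · 13 · 19 = 57057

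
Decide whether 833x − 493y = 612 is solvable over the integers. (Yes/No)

Yes

By Bézout, 833x − 493y = 612 has integer solutions iff gcd(833, 493) | 612.
Euclid: 833 = 1·493 + 340; 493 = 1·340 + 153; 340 = 2·153 + 34; 153 = 4·34 + 17; 34 = 2·17 + 0. gcd = 17; 612 mod 17 = 0. Yes.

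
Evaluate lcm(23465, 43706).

78889330

23465 = 5 · 13 · 19²; 43706 = 2 · 13 · 41²
max exponents: 2 · 5 · 13 · 19² · 41² = 78889330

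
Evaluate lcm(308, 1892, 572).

308 = 2² · 7 · 11; 1892 = 2² · 11 · 43; 572 = 2² · 11 · 13
lcm takes max exponent of each prime: 2² · 7 · 11 · 13 · 43 = 172172

172172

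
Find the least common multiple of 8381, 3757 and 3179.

1198483

lcm(8381, 3757) = 8381·3757/gcd = 31487417/289 = 108953
lcm(108953, 3179) = 108953·3179/gcd = 346361587/289 = 1198483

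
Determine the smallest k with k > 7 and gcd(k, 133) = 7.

14

gcd(k, 133) = 7 forces 7 | k; write k = 7s. Then gcd(7s, 7·19) = 7·gcd(s, 19), so need gcd(s, 19) = 1.
7s > 7 gives s ≥ 2. The least s ≥ 2 coprime to 19 is 2, so k = 7·2 = 14.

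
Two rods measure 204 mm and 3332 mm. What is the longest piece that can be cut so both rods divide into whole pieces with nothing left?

68

Euclid: 3332 = 16·204 + 68; 204 = 3·68 + 0. Last nonzero remainder: 68.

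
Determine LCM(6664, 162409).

1082293576

6664 = 2³ · 7² · 17; 162409 = 13² · 31²
max exponents: 2³ · 7² · 13² · 17 · 31² = 1082293576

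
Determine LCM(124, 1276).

39556

gcd first: 1276 = 10·124 + 36; 124 = 3·36 + 16; 36 = 2·16 + 4; 16 = 4·4 + 0 → gcd = 4
lcm = 124·1276/gcd = 158224/4 = 39556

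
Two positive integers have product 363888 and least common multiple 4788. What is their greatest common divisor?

76

gcd·lcm = product, so gcd = 363888/4788 = 76.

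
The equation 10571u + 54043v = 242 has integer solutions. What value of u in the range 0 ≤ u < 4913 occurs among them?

4821

Reduce mod 54043: 10571u ≡ 242 (mod 54043). With g = gcd(10571, 54043) = 11 dividing 242, divide through: 961u ≡ 22 (mod 4913).
Since gcd(961, 4913) = 1, u ≡ 22·(961)⁻¹ ≡ 4821 (mod 4913). Smallest non-negative: 4821.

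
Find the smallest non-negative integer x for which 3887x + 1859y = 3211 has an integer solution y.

8

gcd(3887, 1859) = 169 (Euclid: 3887 = 2·1859 + 169; 1859 = 11·169 + 0), and 169 | 3211.
Extended Euclid: 3887·(1) + 1859·(-2) = 169. Scale by 19: x₀ = 19.
General solution x = x₀ + 11t; reducing mod 11 gives x = 8 (and y = -15).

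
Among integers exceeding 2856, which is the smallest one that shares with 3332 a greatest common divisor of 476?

gcd(m, 3332) = 476 forces 476 | m; write m = 476s. Then gcd(476s, 476·7) = 476·gcd(s, 7), so need gcd(s, 7) = 1.
476s > 2856 gives s ≥ 7. The least s ≥ 7 coprime to 7 is 8, so m = 476·8 = 3808.

3808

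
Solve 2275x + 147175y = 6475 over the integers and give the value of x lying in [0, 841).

391

gcd(2275, 147175) = 175 (Euclid: 147175 = 64·2275 + 1575; 2275 = 1·1575 + 700; 1575 = 2·700 + 175; 700 = 4·175 + 0), and 175 | 6475.
Extended Euclid: 2275·(-194) + 147175·(3) = 175. Scale by 37: x₀ = -7178.
General solution x = x₀ + 841t; reducing mod 841 gives x = 391 (and y = -6).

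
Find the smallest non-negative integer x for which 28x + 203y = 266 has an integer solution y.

24

Euclid: 203 = 7·28 + 7; 28 = 4·7 + 0 → gcd = 7; 266 = 7·38.
Back-substitution yields 28·(-7) + 203·(1) = 7, so one solution is x = -7·38 = -266, y = 1·38 = 38.
Solutions in x differ by 203/7 = 29; the one in [0, 29) is -266 mod 29 = 24.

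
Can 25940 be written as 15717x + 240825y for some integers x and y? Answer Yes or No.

By Bézout, 15717x + 240825y = 25940 has integer solutions iff gcd(15717, 240825) | 25940.
Euclid: 240825 = 15·15717 + 5070; 15717 = 3·5070 + 507; 5070 = 10·507 + 0. gcd = 507; 25940 mod 507 = 83. No.

No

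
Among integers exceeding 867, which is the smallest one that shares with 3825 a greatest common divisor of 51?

Multiples of 51 above 867: 51·18, 51·19, … . Need the cofactor coprime to 3825/51 = 75.
Checking s = 18, 19, … the first with gcd(s, 75) = 1 is s = 19, giving 969.

969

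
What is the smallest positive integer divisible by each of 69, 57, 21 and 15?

lcm(69, 57) = 69·57/gcd = 3933/3 = 1311
lcm(1311, 21) = 1311·21/gcd = 27531/3 = 9177
lcm(9177, 15) = 9177·15/gcd = 137655/3 = 45885

45885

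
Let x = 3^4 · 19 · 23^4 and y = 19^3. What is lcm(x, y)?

max exponent per prime: 3^4 · 19^3 · 23^4 = 155473782939

155473782939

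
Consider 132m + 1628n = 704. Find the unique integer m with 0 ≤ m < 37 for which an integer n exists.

30

Reduce mod 1628: 132m ≡ 704 (mod 1628). With g = gcd(132, 1628) = 44 dividing 704, divide through: 3m ≡ 16 (mod 37).
Since gcd(3, 37) = 1, m ≡ 16·(3)⁻¹ ≡ 30 (mod 37). Smallest non-negative: 30.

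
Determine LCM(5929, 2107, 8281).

43086043

5929 = 7² · 11²; 2107 = 7² · 43; 8281 = 7² · 13²
lcm takes max exponent of each prime: 7² · 11² · 13² · 43 = 43086043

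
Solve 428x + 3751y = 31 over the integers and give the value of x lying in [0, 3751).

1674

Reduce mod 3751: 428x ≡ 31 (mod 3751). With g = gcd(428, 3751) = 1 dividing 31, divide through: 428x ≡ 31 (mod 3751).
Since gcd(428, 3751) = 1, x ≡ 31·(428)⁻¹ ≡ 1674 (mod 3751). Smallest non-negative: 1674.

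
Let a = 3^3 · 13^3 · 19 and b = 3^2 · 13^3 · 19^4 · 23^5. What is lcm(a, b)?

49756222929373857

max exponent per prime: 3^3 · 13^3 · 19^4 · 23^5 = 49756222929373857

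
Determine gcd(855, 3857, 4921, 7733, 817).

855 = 3² · 5 · 19; 3857 = 7 · 19 · 29; 4921 = 7 · 19 · 37; 7733 = 11 · 19 · 37; 817 = 19 · 43
gcd takes min exponent of each prime: 19 = 19

19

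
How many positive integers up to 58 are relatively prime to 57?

37

Prime factors of 57: 3, 19. Count integers ≤ 58 divisible by none of them.
By inclusion–exclusion: 58 − ⌊58/3⌋ − ⌊58/19⌋ + ⌊58/57⌋ = 37.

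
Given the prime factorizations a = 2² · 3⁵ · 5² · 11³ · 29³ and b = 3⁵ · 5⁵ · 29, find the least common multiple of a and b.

max exponent per prime: 2² · 3⁵ · 5⁵ · 11³ · 29³ = 98602592962500

98602592962500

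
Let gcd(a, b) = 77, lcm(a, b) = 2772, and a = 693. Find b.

a·b = gcd·lcm = 77·2772 = 213444, so b = 213444/693 = 308.

308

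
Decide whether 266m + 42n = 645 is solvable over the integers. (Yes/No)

No

By Bézout, 266m + 42n = 645 has integer solutions iff gcd(266, 42) | 645.
Euclid: 266 = 6·42 + 14; 42 = 3·14 + 0. gcd = 14; 645 mod 14 = 1. No.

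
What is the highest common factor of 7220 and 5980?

20

7220 = 2² · 5 · 19²
5980 = 2² · 5 · 13 · 23
Common: 2² · 5 = 20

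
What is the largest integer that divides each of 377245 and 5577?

11

Euclid: 377245 = 67·5577 + 3586; 5577 = 1·3586 + 1991; 3586 = 1·1991 + 1595; 1991 = 1·1595 + 396; 1595 = 4·396 + 11; 396 = 36·11 + 0. Last nonzero remainder: 11.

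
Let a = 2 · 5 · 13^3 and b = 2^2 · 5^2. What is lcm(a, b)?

max exponent per prime: 2^2 · 5^2 · 13^3 = 219700

219700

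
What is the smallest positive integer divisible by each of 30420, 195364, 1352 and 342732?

30420 = 2² · 3² · 5 · 13²; 195364 = 2² · 13² · 17²; 1352 = 2³ · 13²; 342732 = 2² · 3 · 13⁴
lcm takes max exponent of each prime: 2³ · 3² · 5 · 13⁴ · 17² = 2971486440

2971486440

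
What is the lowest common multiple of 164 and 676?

27716

164 = 2² · 41; 676 = 2² · 13²
max exponents: 2² · 13² · 41 = 27716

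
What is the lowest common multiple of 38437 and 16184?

gcd first: 38437 = 2·16184 + 6069; 16184 = 2·6069 + 4046; 6069 = 1·4046 + 2023; 4046 = 2·2023 + 0 → gcd = 2023
lcm = 38437·16184/gcd = 622064408/2023 = 307496

307496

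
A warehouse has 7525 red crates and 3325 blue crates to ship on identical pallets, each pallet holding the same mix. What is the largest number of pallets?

175

7525 = 5² · 7 · 43
3325 = 5² · 7 · 19
Common: 5² · 7 = 175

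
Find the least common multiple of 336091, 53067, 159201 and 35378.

lcm(336091, 53067) = 336091·53067/gcd = 17835341097/17689 = 1008273
lcm(1008273, 159201) = 1008273·159201/gcd = 160518069873/53067 = 3024819
lcm(3024819, 35378) = 3024819·35378/gcd = 107012046582/17689 = 6049638

6049638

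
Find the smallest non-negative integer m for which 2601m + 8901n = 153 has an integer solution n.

640

Euclid: 8901 = 3·2601 + 1098; 2601 = 2·1098 + 405; 1098 = 2·405 + 288; 405 = 1·288 + 117; 288 = 2·117 + 54; 117 = 2·54 + 9; 54 = 6·9 + 0 → gcd = 9; 153 = 9·17.
Back-substitution yields 2601·(154) + 8901·(-45) = 9, so one solution is m = 154·17 = 2618, n = -45·17 = -765.
Solutions in m differ by 8901/9 = 989; the one in [0, 989) is 2618 mod 989 = 640.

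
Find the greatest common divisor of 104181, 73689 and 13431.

363

104181 = 3 · 7 · 11² · 41; 73689 = 3 · 7 · 11² · 29; 13431 = 3 · 11² · 37
gcd takes min exponent of each prime: 3 · 11² = 363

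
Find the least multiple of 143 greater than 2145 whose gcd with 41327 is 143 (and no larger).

41327 = 143·289. Any a with gcd(a, 41327) = 143 is a multiple of 143, say 143s, with s coprime to 289.
Need s > 2145/143, so s ≥ 16. First s ≥ 16 with gcd(s, 289) = 1 is s = 16. Thus a = 143·16 = 2288.

2288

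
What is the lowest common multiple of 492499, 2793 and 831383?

lcm(492499, 2793) = 492499·2793/gcd = 1375549707/931 = 1477497
lcm(1477497, 831383) = 1477497·831383/gcd = 1228365888351/931 = 1319404821

1319404821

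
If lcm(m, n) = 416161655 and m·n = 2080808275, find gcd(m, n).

5

gcd·lcm = product, so gcd = 2080808275/416161655 = 5.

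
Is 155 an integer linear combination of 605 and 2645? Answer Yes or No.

By Bézout, 605u − 2645v = 155 has integer solutions iff gcd(605, 2645) | 155.
Euclid: 2645 = 4·605 + 225; 605 = 2·225 + 155; 225 = 1·155 + 70; 155 = 2·70 + 15; 70 = 4·15 + 10; 15 = 1·10 + 5; 10 = 2·5 + 0. gcd = 5; 155 mod 5 = 0. Yes.

Yes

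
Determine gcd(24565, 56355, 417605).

gcd(24565, 56355): 56355 = 2·24565 + 7225; 24565 = 3·7225 + 2890; 7225 = 2·2890 + 1445; 2890 = 2·1445 + 0 → 1445
gcd(1445, 417605): 417605 = 289·1445 + 0 → 1445

1445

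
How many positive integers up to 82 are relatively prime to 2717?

65

2717 = 11·13·19. Inclusion–exclusion on these primes:
82 − ⌊82/11⌋ − ⌊82/13⌋ − ⌊82/19⌋ + ⌊82/143⌋ + ⌊82/209⌋ + ⌊82/247⌋ − ⌊82/2717⌋ = 65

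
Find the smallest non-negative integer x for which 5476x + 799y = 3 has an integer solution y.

Euclid: 5476 = 6·799 + 682; 799 = 1·682 + 117; 682 = 5·117 + 97; 117 = 1·97 + 20; 97 = 4·20 + 17; 20 = 1·17 + 3; 17 = 5·3 + 2; 3 = 1·2 + 1; 2 = 2·1 + 0 → gcd = 1; 3 = 1·3.
Back-substitution yields 5476·(-280) + 799·(1919) = 1, so one solution is x = -280·3 = -840, y = 1919·3 = 5757.
Solutions in x differ by 799/1 = 799; the one in [0, 799) is -840 mod 799 = 758.

758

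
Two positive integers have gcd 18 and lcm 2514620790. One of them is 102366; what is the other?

u·v = gcd·lcm = 18·2514620790 = 45263174220, so v = 45263174220/102366 = 442170.

442170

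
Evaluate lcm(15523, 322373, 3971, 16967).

152482429

lcm(15523, 322373) = 15523·322373/gcd = 5004196079/361 = 13862039
lcm(13862039, 3971) = 13862039·3971/gcd = 55046156869/361 = 152482429
lcm(152482429, 16967) = 152482429·16967/gcd = 2587169372843/16967 = 152482429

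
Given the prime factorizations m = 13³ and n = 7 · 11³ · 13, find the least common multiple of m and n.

20469449

max exponent per prime: 7 · 11³ · 13³ = 20469449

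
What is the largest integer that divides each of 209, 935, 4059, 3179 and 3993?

gcd(209, 935): 935 = 4·209 + 99; 209 = 2·99 + 11; 99 = 9·11 + 0 → 11
gcd(11, 4059): 4059 = 369·11 + 0 → 11
gcd(11, 3179): 3179 = 289·11 + 0 → 11
gcd(11, 3993): 3993 = 363·11 + 0 → 11

11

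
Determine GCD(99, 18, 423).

9

gcd(99, 18): 99 = 5·18 + 9; 18 = 2·9 + 0 → 9
gcd(9, 423): 423 = 47·9 + 0 → 9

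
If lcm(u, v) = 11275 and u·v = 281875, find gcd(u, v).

25

gcd·lcm = product, so gcd = 281875/11275 = 25.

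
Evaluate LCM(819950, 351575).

gcd first: 819950 = 2·351575 + 116800; 351575 = 3·116800 + 1175; 116800 = 99·1175 + 475; 1175 = 2·475 + 225; 475 = 2·225 + 25; 225 = 9·25 + 0 → gcd = 25
lcm = 819950·351575/gcd = 288273921250/25 = 11530956850

11530956850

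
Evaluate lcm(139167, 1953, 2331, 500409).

139167 = 3² · 7 · 47²; 1953 = 3² · 7 · 31; 2331 = 3² · 7 · 37; 500409 = 3² · 7 · 13² · 47
lcm takes max exponent of each prime: 3² · 7 · 13² · 31 · 37 · 47² = 26976548781

26976548781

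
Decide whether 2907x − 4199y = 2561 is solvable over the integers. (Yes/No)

No

gcd(2907, 4199): 4199 = 1·2907 + 1292; 2907 = 2·1292 + 323; 1292 = 4·323 + 0 → 323
323 does not divide 2561, so a solution does not exist.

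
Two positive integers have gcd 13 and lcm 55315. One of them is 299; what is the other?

m·n = gcd·lcm = 13·55315 = 719095, so n = 719095/299 = 2405.

2405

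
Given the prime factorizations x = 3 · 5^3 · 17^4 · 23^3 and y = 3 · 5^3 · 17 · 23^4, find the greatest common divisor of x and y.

min exponent per shared prime: 3 · 5^3 · 17 · 23^3 = 77564625

77564625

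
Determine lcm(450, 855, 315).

59850

lcm(450, 855) = 450·855/gcd = 384750/45 = 8550
lcm(8550, 315) = 8550·315/gcd = 2693250/45 = 59850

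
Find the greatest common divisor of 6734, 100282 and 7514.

6734 = 2 · 7 · 13 · 37; 100282 = 2 · 7 · 13 · 19 · 29; 7514 = 2 · 13 · 17²
gcd takes min exponent of each prime: 2 · 13 = 26

26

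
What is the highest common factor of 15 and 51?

3

15 = 3 · 5
51 = 3 · 17
Common: 3 = 3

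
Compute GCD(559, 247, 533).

559 = 13 · 43; 247 = 13 · 19; 533 = 13 · 41
gcd takes min exponent of each prime: 13 = 13

13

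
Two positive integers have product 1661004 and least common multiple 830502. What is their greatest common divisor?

2

gcd·lcm = product, so gcd = 1661004/830502 = 2.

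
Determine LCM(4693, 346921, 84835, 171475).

100685147225

4693 = 13 · 19²; 346921 = 19² · 31²; 84835 = 5 · 19² · 47; 171475 = 5² · 19³
lcm takes max exponent of each prime: 5² · 13 · 19³ · 31² · 47 = 100685147225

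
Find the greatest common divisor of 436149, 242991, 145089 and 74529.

441

436149 = 3² · 7² · 23 · 43; 242991 = 3² · 7² · 19 · 29; 145089 = 3² · 7³ · 47; 74529 = 3² · 7² · 13²
gcd takes min exponent of each prime: 3² · 7² = 441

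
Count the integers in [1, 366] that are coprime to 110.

110 = 2·5·11. Inclusion–exclusion on these primes:
366 − ⌊366/2⌋ − ⌊366/5⌋ − ⌊366/11⌋ + ⌊366/10⌋ + ⌊366/22⌋ + ⌊366/55⌋ − ⌊366/110⌋ = 132

132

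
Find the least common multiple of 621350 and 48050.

gcd first: 621350 = 12·48050 + 44750; 48050 = 1·44750 + 3300; 44750 = 13·3300 + 1850; 3300 = 1·1850 + 1450; 1850 = 1·1450 + 400; 1450 = 3·400 + 250; 400 = 1·250 + 150; 250 = 1·150 + 100; 150 = 1·100 + 50; 100 = 2·50 + 0 → gcd = 50
lcm = 621350·48050/gcd = 29855867500/50 = 597117350

597117350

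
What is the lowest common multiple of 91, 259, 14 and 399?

383838

91 = 7 · 13; 259 = 7 · 37; 14 = 2 · 7; 399 = 3 · 7 · 19
lcm takes max exponent of each prime: 2 · 3 · 7 · 13 · 19 · 37 = 383838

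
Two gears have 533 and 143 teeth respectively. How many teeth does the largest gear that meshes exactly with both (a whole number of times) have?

13

533 = 13 · 41
143 = 11 · 13
Common: 13 = 13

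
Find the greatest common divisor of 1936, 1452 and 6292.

484

gcd(1936, 1452): 1936 = 1·1452 + 484; 1452 = 3·484 + 0 → 484
gcd(484, 6292): 6292 = 13·484 + 0 → 484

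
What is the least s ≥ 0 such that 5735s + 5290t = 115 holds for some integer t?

Reduce mod 5290: 5735s ≡ 115 (mod 5290). With g = gcd(5735, 5290) = 5 dividing 115, divide through: 1147s ≡ 23 (mod 1058).
Since gcd(1147, 1058) = 1, s ≡ 23·(1147)⁻¹ ≡ 345 (mod 1058). Smallest non-negative: 345.

345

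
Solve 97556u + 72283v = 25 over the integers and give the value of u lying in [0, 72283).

69646

Reduce mod 72283: 97556u ≡ 25 (mod 72283). With g = gcd(97556, 72283) = 1 dividing 25, divide through: 97556u ≡ 25 (mod 72283).
Since gcd(97556, 72283) = 1, u ≡ 25·(97556)⁻¹ ≡ 69646 (mod 72283). Smallest non-negative: 69646.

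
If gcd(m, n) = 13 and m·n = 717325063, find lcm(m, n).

Since gcd(m,n)·lcm(m,n) = mn, lcm = 717325063/13 = 55178851.

55178851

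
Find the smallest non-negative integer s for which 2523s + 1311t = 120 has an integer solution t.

Euclid: 2523 = 1·1311 + 1212; 1311 = 1·1212 + 99; 1212 = 12·99 + 24; 99 = 4·24 + 3; 24 = 8·3 + 0 → gcd = 3; 120 = 3·40.
Back-substitution yields 2523·(-53) + 1311·(102) = 3, so one solution is s = -53·40 = -2120, t = 102·40 = 4080.
Solutions in s differ by 1311/3 = 437; the one in [0, 437) is -2120 mod 437 = 65.

65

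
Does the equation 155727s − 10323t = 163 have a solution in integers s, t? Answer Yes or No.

No

gcd(155727, 10323): 155727 = 15·10323 + 882; 10323 = 11·882 + 621; 882 = 1·621 + 261; 621 = 2·261 + 99; 261 = 2·99 + 63; 99 = 1·63 + 36; 63 = 1·36 + 27; 36 = 1·27 + 9; 27 = 3·9 + 0 → 9
9 does not divide 163, so a solution does not exist.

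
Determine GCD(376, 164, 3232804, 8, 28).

gcd(376, 164): 376 = 2·164 + 48; 164 = 3·48 + 20; 48 = 2·20 + 8; 20 = 2·8 + 4; 8 = 2·4 + 0 → 4
gcd(4, 3232804): 3232804 = 808201·4 + 0 → 4
gcd(4, 8): 8 = 2·4 + 0 → 4
gcd(4, 28): 28 = 7·4 + 0 → 4

4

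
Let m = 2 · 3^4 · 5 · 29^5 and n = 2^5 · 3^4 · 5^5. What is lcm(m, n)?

166140306900000

max exponent per prime: 2^5 · 3^4 · 5^5 · 29^5 = 166140306900000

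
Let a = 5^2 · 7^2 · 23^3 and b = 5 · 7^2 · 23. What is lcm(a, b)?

14904575

max exponent per prime: 5^2 · 7^2 · 23^3 = 14904575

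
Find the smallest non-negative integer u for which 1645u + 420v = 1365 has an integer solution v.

gcd(1645, 420) = 35 (Euclid: 1645 = 3·420 + 385; 420 = 1·385 + 35; 385 = 11·35 + 0), and 35 | 1365.
Extended Euclid: 1645·(-1) + 420·(4) = 35. Scale by 39: u₀ = -39.
General solution u = u₀ + 12t; reducing mod 12 gives u = 9 (and v = -32).

9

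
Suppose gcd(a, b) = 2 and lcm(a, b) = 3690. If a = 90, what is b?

82

a·b = gcd·lcm = 2·3690 = 7380, so b = 7380/90 = 82.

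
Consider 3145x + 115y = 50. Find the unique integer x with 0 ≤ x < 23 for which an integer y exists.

gcd(3145, 115) = 5 (Euclid: 3145 = 27·115 + 40; 115 = 2·40 + 35; 40 = 1·35 + 5; 35 = 7·5 + 0), and 5 | 50.
Extended Euclid: 3145·(3) + 115·(-82) = 5. Scale by 10: x₀ = 30.
General solution x = x₀ + 23t; reducing mod 23 gives x = 7 (and y = -191).

7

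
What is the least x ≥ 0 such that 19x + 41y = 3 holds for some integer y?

Reduce mod 41: 19x ≡ 3 (mod 41). With g = gcd(19, 41) = 1 dividing 3, divide through: 19x ≡ 3 (mod 41).
Since gcd(19, 41) = 1, x ≡ 3·(19)⁻¹ ≡ 39 (mod 41). Smallest non-negative: 39.

39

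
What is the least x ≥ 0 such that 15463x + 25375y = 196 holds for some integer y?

1792

Euclid: 25375 = 1·15463 + 9912; 15463 = 1·9912 + 5551; 9912 = 1·5551 + 4361; 5551 = 1·4361 + 1190; 4361 = 3·1190 + 791; 1190 = 1·791 + 399; 791 = 1·399 + 392; 399 = 1·392 + 7; 392 = 56·7 + 0 → gcd = 7; 196 = 7·28.
Back-substitution yields 15463·(64) + 25375·(-39) = 7, so one solution is x = 64·28 = 1792, y = -39·28 = -1092.
Solutions in x differ by 25375/7 = 3625; the one in [0, 3625) is 1792 mod 3625 = 1792.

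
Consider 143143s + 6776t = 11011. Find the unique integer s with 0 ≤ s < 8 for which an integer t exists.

5

Euclid: 143143 = 21·6776 + 847; 6776 = 8·847 + 0 → gcd = 847; 11011 = 847·13.
Back-substitution yields 143143·(1) + 6776·(-21) = 847, so one solution is s = 1·13 = 13, t = -21·13 = -273.
Solutions in s differ by 6776/847 = 8; the one in [0, 8) is 13 mod 8 = 5.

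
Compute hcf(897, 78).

39

Euclid: 897 = 11·78 + 39; 78 = 2·39 + 0. Last nonzero remainder: 39.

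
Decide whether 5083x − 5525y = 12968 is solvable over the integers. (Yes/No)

No

By Bézout, 5083x − 5525y = 12968 has integer solutions iff gcd(5083, 5525) | 12968.
Euclid: 5525 = 1·5083 + 442; 5083 = 11·442 + 221; 442 = 2·221 + 0. gcd = 221; 12968 mod 221 = 150. No.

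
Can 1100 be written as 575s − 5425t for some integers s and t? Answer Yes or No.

Yes

By Bézout, 575s − 5425t = 1100 has integer solutions iff gcd(575, 5425) | 1100.
Euclid: 5425 = 9·575 + 250; 575 = 2·250 + 75; 250 = 3·75 + 25; 75 = 3·25 + 0. gcd = 25; 1100 mod 25 = 0. Yes.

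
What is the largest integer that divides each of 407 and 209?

407 = 11 · 37
209 = 11 · 19
Common: 11 = 11

11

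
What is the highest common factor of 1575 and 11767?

7

1575 = 3² · 5² · 7
11767 = 7 · 41²
Common: 7 = 7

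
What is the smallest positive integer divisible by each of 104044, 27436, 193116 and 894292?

160434077275164

104044 = 2² · 19 · 37²; 27436 = 2² · 19³; 193116 = 2² · 3 · 7 · 11² · 19; 894292 = 2² · 7 · 19 · 41²
lcm takes max exponent of each prime: 2² · 3 · 7 · 11² · 19³ · 37² · 41² = 160434077275164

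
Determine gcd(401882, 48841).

401882 = 2 · 13² · 29 · 41
48841 = 13² · 17²
Common: 13² = 169

169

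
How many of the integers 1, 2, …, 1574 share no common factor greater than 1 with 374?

673

374 = 2·11·17. Inclusion–exclusion on these primes:
1574 − ⌊1574/2⌋ − ⌊1574/11⌋ − ⌊1574/17⌋ + ⌊1574/22⌋ + ⌊1574/34⌋ + ⌊1574/187⌋ − ⌊1574/374⌋ = 673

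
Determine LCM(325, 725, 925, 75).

325 = 5² · 13; 725 = 5² · 29; 925 = 5² · 37; 75 = 3 · 5²
lcm takes max exponent of each prime: 3 · 5² · 13 · 29 · 37 = 1046175

1046175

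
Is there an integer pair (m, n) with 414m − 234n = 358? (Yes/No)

gcd(414, 234): 414 = 1·234 + 180; 234 = 1·180 + 54; 180 = 3·54 + 18; 54 = 3·18 + 0 → 18
18 does not divide 358, so a solution does not exist.

No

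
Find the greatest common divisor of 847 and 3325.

847 = 7 · 11²
3325 = 5² · 7 · 19
Common: 7 = 7

7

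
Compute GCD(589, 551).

19

Euclid: 589 = 1·551 + 38; 551 = 14·38 + 19; 38 = 2·19 + 0. Last nonzero remainder: 19.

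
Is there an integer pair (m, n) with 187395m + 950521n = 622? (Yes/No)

No

gcd(187395, 950521): 950521 = 5·187395 + 13546; 187395 = 13·13546 + 11297; 13546 = 1·11297 + 2249; 11297 = 5·2249 + 52; 2249 = 43·52 + 13; 52 = 4·13 + 0 → 13
13 does not divide 622, so a solution does not exist.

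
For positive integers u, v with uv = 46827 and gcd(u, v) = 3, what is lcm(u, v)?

Since gcd(u,v)·lcm(u,v) = uv, lcm = 46827/3 = 15609.

15609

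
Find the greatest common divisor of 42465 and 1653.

57

42465 = 3 · 5 · 19 · 149
1653 = 3 · 19 · 29
Common: 3 · 19 = 57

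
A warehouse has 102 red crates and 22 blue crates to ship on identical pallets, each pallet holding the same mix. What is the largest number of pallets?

Euclid: 102 = 4·22 + 14; 22 = 1·14 + 8; 14 = 1·8 + 6; 8 = 1·6 + 2; 6 = 3·2 + 0. Last nonzero remainder: 2.

2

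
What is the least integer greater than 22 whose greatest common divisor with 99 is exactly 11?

99 = 11·9. Any k with gcd(k, 99) = 11 is a multiple of 11, say 11s, with s coprime to 9.
Need s > 22/11, so s ≥ 3. First s ≥ 3 with gcd(s, 9) = 1 is s = 4. Thus k = 11·4 = 44.

44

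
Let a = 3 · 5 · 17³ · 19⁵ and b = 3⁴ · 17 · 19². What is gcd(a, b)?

18411

min exponent per shared prime: 3 · 17 · 19² = 18411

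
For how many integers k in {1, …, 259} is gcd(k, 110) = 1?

110 = 2·5·11. Inclusion–exclusion on these primes:
259 − ⌊259/2⌋ − ⌊259/5⌋ − ⌊259/11⌋ + ⌊259/10⌋ + ⌊259/22⌋ + ⌊259/55⌋ − ⌊259/110⌋ = 94

94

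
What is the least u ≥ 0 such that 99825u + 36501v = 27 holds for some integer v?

4771

Reduce mod 36501: 99825u ≡ 27 (mod 36501). With g = gcd(99825, 36501) = 3 dividing 27, divide through: 33275u ≡ 9 (mod 12167).
Since gcd(33275, 12167) = 1, u ≡ 9·(33275)⁻¹ ≡ 4771 (mod 12167). Smallest non-negative: 4771.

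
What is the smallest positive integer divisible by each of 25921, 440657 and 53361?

479875473

25921 = 7² · 23²; 440657 = 7² · 17 · 23²; 53361 = 3² · 7² · 11²
lcm takes max exponent of each prime: 3² · 7² · 11² · 17 · 23² = 479875473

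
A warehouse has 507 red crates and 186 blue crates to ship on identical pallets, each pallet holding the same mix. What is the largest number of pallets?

3

Euclid: 507 = 2·186 + 135; 186 = 1·135 + 51; 135 = 2·51 + 33; 51 = 1·33 + 18; 33 = 1·18 + 15; 18 = 1·15 + 3; 15 = 5·3 + 0. Last nonzero remainder: 3.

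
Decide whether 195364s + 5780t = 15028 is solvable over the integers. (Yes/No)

Yes

By Bézout, 195364s + 5780t = 15028 has integer solutions iff gcd(195364, 5780) | 15028.
Euclid: 195364 = 33·5780 + 4624; 5780 = 1·4624 + 1156; 4624 = 4·1156 + 0. gcd = 1156; 15028 mod 1156 = 0. Yes.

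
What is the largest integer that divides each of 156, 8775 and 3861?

39

gcd(156, 8775): 8775 = 56·156 + 39; 156 = 4·39 + 0 → 39
gcd(39, 3861): 3861 = 99·39 + 0 → 39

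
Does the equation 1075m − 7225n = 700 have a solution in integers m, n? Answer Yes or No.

Yes

By Bézout, 1075m − 7225n = 700 has integer solutions iff gcd(1075, 7225) | 700.
Euclid: 7225 = 6·1075 + 775; 1075 = 1·775 + 300; 775 = 2·300 + 175; 300 = 1·175 + 125; 175 = 1·125 + 50; 125 = 2·50 + 25; 50 = 2·25 + 0. gcd = 25; 700 mod 25 = 0. Yes.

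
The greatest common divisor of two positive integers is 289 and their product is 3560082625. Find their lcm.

Since gcd(u,v)·lcm(u,v) = uv, lcm = 3560082625/289 = 12318625.

12318625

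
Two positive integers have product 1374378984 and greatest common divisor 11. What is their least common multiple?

124943544

For any two positive integers, gcd × lcm equals their product. Hence lcm = 1374378984 / 11 = 124943544.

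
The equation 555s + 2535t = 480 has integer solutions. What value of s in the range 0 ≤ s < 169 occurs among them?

Euclid: 2535 = 4·555 + 315; 555 = 1·315 + 240; 315 = 1·240 + 75; 240 = 3·75 + 15; 75 = 5·15 + 0 → gcd = 15; 480 = 15·32.
Back-substitution yields 555·(32) + 2535·(-7) = 15, so one solution is s = 32·32 = 1024, t = -7·32 = -224.
Solutions in s differ by 2535/15 = 169; the one in [0, 169) is 1024 mod 169 = 10.

10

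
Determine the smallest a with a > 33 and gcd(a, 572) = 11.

572 = 11·52. Any a with gcd(a, 572) = 11 is a multiple of 11, say 11s, with s coprime to 52.
Need s > 33/11, so s ≥ 4. First s ≥ 4 with gcd(s, 52) = 1 is s = 5. Thus a = 11·5 = 55.

55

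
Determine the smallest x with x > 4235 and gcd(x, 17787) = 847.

6776

Multiples of 847 above 4235: 847·6, 847·7, … . Need the cofactor coprime to 17787/847 = 21.
Checking s = 6, 7, … the first with gcd(s, 21) = 1 is s = 8, giving 6776.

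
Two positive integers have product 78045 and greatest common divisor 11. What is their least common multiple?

7095

gcd·lcm = product, so lcm = 78045/11 = 7095.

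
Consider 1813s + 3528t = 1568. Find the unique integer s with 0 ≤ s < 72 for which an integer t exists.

gcd(1813, 3528) = 49 (Euclid: 3528 = 1·1813 + 1715; 1813 = 1·1715 + 98; 1715 = 17·98 + 49; 98 = 2·49 + 0), and 49 | 1568.
Extended Euclid: 1813·(-35) + 3528·(18) = 49. Scale by 32: s₀ = -1120.
General solution s = s₀ + 72k; reducing mod 72 gives s = 32 (and t = -16).

32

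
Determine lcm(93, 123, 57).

93 = 3 · 31; 123 = 3 · 41; 57 = 3 · 19
lcm takes max exponent of each prime: 3 · 19 · 31 · 41 = 72447

72447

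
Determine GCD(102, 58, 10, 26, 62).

102 = 2 · 3 · 17; 58 = 2 · 29; 10 = 2 · 5; 26 = 2 · 13; 62 = 2 · 31
gcd takes min exponent of each prime: 2 = 2

2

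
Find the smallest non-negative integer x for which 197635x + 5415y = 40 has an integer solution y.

gcd(197635, 5415) = 5 (Euclid: 197635 = 36·5415 + 2695; 5415 = 2·2695 + 25; 2695 = 107·25 + 20; 25 = 1·20 + 5; 20 = 4·5 + 0), and 5 | 40.
Extended Euclid: 197635·(-217) + 5415·(7920) = 5. Scale by 8: x₀ = -1736.
General solution x = x₀ + 1083t; reducing mod 1083 gives x = 430 (and y = -15694).

430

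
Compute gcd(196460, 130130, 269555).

55

gcd(196460, 130130): 196460 = 1·130130 + 66330; 130130 = 1·66330 + 63800; 66330 = 1·63800 + 2530; 63800 = 25·2530 + 550; 2530 = 4·550 + 330; 550 = 1·330 + 220; 330 = 1·220 + 110; 220 = 2·110 + 0 → 110
gcd(110, 269555): 269555 = 2450·110 + 55; 110 = 2·55 + 0 → 55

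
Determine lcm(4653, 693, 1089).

358281

4653 = 3² · 11 · 47; 693 = 3² · 7 · 11; 1089 = 3² · 11²
lcm takes max exponent of each prime: 3² · 7 · 11² · 47 = 358281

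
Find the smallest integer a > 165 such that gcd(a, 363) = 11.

Multiples of 11 above 165: 11·16, 11·17, … . Need the cofactor coprime to 363/11 = 33.
Checking s = 16, 17, … the first with gcd(s, 33) = 1 is s = 16, giving 176.

176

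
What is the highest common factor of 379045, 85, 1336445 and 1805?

5

gcd(379045, 85): 379045 = 4459·85 + 30; 85 = 2·30 + 25; 30 = 1·25 + 5; 25 = 5·5 + 0 → 5
gcd(5, 1336445): 1336445 = 267289·5 + 0 → 5
gcd(5, 1805): 1805 = 361·5 + 0 → 5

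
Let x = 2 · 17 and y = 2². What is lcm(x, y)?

max exponent per prime: 2² · 17 = 68

68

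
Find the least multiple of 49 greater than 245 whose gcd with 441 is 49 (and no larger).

343

441 = 49·9. Any k with gcd(k, 441) = 49 is a multiple of 49, say 49s, with s coprime to 9.
Need s > 245/49, so s ≥ 6. First s ≥ 6 with gcd(s, 9) = 1 is s = 7. Thus k = 49·7 = 343.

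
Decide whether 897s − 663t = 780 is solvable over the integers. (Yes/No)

Yes

By Bézout, 897s − 663t = 780 has integer solutions iff gcd(897, 663) | 780.
Euclid: 897 = 1·663 + 234; 663 = 2·234 + 195; 234 = 1·195 + 39; 195 = 5·39 + 0. gcd = 39; 780 mod 39 = 0. Yes.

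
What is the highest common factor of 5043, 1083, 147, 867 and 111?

3

gcd(5043, 1083): 5043 = 4·1083 + 711; 1083 = 1·711 + 372; 711 = 1·372 + 339; 372 = 1·339 + 33; 339 = 10·33 + 9; 33 = 3·9 + 6; 9 = 1·6 + 3; 6 = 2·3 + 0 → 3
gcd(3, 147): 147 = 49·3 + 0 → 3
gcd(3, 867): 867 = 289·3 + 0 → 3
gcd(3, 111): 111 = 37·3 + 0 → 3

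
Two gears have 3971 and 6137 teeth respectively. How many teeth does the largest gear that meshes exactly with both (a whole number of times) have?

3971 = 11 · 19²
6137 = 17 · 19²
Common: 19² = 361

361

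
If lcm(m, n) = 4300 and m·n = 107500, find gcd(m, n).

From gcd × lcm = mn: gcd = 107500 / 4300 = 25.

25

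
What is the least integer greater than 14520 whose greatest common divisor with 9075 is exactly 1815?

Multiples of 1815 above 14520: 1815·9, 1815·10, … . Need the cofactor coprime to 9075/1815 = 5.
Checking s = 9, 10, … the first with gcd(s, 5) = 1 is s = 9, giving 16335.

16335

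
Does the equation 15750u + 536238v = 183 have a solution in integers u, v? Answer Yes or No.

No

gcd(15750, 536238): 536238 = 34·15750 + 738; 15750 = 21·738 + 252; 738 = 2·252 + 234; 252 = 1·234 + 18; 234 = 13·18 + 0 → 18
18 does not divide 183, so a solution does not exist.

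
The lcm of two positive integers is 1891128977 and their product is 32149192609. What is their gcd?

gcd·lcm = product, so gcd = 32149192609/1891128977 = 17.

17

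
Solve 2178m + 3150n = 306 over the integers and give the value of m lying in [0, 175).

152

Reduce mod 3150: 2178m ≡ 306 (mod 3150). With g = gcd(2178, 3150) = 18 dividing 306, divide through: 121m ≡ 17 (mod 175).
Since gcd(121, 175) = 1, m ≡ 17·(121)⁻¹ ≡ 152 (mod 175). Smallest non-negative: 152.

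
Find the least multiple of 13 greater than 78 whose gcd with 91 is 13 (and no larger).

104

gcd(x, 91) = 13 forces 13 | x; write x = 13s. Then gcd(13s, 13·7) = 13·gcd(s, 7), so need gcd(s, 7) = 1.
13s > 78 gives s ≥ 7. The least s ≥ 7 coprime to 7 is 8, so x = 13·8 = 104.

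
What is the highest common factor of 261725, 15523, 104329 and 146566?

gcd(261725, 15523): 261725 = 16·15523 + 13357; 15523 = 1·13357 + 2166; 13357 = 6·2166 + 361; 2166 = 6·361 + 0 → 361
gcd(361, 104329): 104329 = 289·361 + 0 → 361
gcd(361, 146566): 146566 = 406·361 + 0 → 361

361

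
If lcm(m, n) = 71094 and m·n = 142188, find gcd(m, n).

From gcd × lcm = mn: gcd = 142188 / 71094 = 2.

2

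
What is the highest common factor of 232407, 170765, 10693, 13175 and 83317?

gcd(232407, 170765): 232407 = 1·170765 + 61642; 170765 = 2·61642 + 47481; 61642 = 1·47481 + 14161; 47481 = 3·14161 + 4998; 14161 = 2·4998 + 4165; 4998 = 1·4165 + 833; 4165 = 5·833 + 0 → 833
gcd(833, 10693): 10693 = 12·833 + 697; 833 = 1·697 + 136; 697 = 5·136 + 17; 136 = 8·17 + 0 → 17
gcd(17, 13175): 13175 = 775·17 + 0 → 17
gcd(17, 83317): 83317 = 4901·17 + 0 → 17

17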